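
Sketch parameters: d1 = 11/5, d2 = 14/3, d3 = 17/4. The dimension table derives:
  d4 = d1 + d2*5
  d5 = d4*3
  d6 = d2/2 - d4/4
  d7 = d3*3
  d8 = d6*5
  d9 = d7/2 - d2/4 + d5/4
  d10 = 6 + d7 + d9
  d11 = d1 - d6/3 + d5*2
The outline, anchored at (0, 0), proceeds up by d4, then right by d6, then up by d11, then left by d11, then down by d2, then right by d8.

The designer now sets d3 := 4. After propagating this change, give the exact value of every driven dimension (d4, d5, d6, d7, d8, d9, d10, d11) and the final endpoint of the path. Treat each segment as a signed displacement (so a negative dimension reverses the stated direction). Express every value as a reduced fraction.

d4 = 383/15
d5 = 383/5
d6 = -81/20
d7 = 12
d8 = -81/4
d9 = 1439/60
d10 = 2519/60
d11 = 627/4
endpoint = (-3621/20, 10657/60)

Apply edit: d3 := 4
  d4 = d1 + d2*5 = 383/15
  d5 = d4*3 = 383/5
  d6 = d2/2 - d4/4 = -81/20
  d7 = d3*3 = 12
  d8 = d6*5 = -81/4
  d9 = d7/2 - d2/4 + d5/4 = 1439/60
  d10 = 6 + d7 + d9 = 2519/60
  d11 = d1 - d6/3 + d5*2 = 627/4
Walk from origin (0, 0):
  seg 1: up by d4 = 383/15 → (0, 383/15)
  seg 2: right by d6 = -81/20 → (-81/20, 383/15)
  seg 3: up by d11 = 627/4 → (-81/20, 10937/60)
  seg 4: left by d11 = 627/4 → (-804/5, 10937/60)
  seg 5: down by d2 = 14/3 → (-804/5, 10657/60)
  seg 6: right by d8 = -81/4 → (-3621/20, 10657/60)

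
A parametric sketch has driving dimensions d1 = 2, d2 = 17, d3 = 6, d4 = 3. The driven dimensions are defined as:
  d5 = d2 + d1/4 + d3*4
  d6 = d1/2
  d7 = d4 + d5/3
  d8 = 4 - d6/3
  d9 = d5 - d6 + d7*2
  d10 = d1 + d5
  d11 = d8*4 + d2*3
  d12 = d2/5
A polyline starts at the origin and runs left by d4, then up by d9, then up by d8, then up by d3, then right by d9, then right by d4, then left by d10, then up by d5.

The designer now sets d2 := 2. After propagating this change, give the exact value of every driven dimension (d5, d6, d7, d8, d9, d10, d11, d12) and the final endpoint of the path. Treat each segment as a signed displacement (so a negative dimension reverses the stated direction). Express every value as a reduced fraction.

d5 = 53/2
d6 = 1
d7 = 71/6
d8 = 11/3
d9 = 295/6
d10 = 57/2
d11 = 62/3
d12 = 2/5
endpoint = (62/3, 256/3)

Apply edit: d2 := 2
  d5 = d2 + d1/4 + d3*4 = 53/2
  d6 = d1/2 = 1
  d7 = d4 + d5/3 = 71/6
  d8 = 4 - d6/3 = 11/3
  d9 = d5 - d6 + d7*2 = 295/6
  d10 = d1 + d5 = 57/2
  d11 = d8*4 + d2*3 = 62/3
  d12 = d2/5 = 2/5
Walk from origin (0, 0):
  seg 1: left by d4 = 3 → (-3, 0)
  seg 2: up by d9 = 295/6 → (-3, 295/6)
  seg 3: up by d8 = 11/3 → (-3, 317/6)
  seg 4: up by d3 = 6 → (-3, 353/6)
  seg 5: right by d9 = 295/6 → (277/6, 353/6)
  seg 6: right by d4 = 3 → (295/6, 353/6)
  seg 7: left by d10 = 57/2 → (62/3, 353/6)
  seg 8: up by d5 = 53/2 → (62/3, 256/3)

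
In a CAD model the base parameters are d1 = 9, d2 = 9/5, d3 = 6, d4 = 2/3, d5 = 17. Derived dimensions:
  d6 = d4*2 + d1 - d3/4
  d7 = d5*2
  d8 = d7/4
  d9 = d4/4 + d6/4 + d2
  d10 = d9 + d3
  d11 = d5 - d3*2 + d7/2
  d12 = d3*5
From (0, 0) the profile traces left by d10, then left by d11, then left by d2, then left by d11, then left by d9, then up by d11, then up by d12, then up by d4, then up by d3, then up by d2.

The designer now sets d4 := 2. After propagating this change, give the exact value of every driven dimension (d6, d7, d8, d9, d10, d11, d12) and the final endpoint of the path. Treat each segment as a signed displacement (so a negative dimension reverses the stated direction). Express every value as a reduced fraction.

Apply edit: d4 := 2
  d6 = d4*2 + d1 - d3/4 = 23/2
  d7 = d5*2 = 34
  d8 = d7/4 = 17/2
  d9 = d4/4 + d6/4 + d2 = 207/40
  d10 = d9 + d3 = 447/40
  d11 = d5 - d3*2 + d7/2 = 22
  d12 = d3*5 = 30
Walk from origin (0, 0):
  seg 1: left by d10 = 447/40 → (-447/40, 0)
  seg 2: left by d11 = 22 → (-1327/40, 0)
  seg 3: left by d2 = 9/5 → (-1399/40, 0)
  seg 4: left by d11 = 22 → (-2279/40, 0)
  seg 5: left by d9 = 207/40 → (-1243/20, 0)
  seg 6: up by d11 = 22 → (-1243/20, 22)
  seg 7: up by d12 = 30 → (-1243/20, 52)
  seg 8: up by d4 = 2 → (-1243/20, 54)
  seg 9: up by d3 = 6 → (-1243/20, 60)
  seg 10: up by d2 = 9/5 → (-1243/20, 309/5)

d6 = 23/2
d7 = 34
d8 = 17/2
d9 = 207/40
d10 = 447/40
d11 = 22
d12 = 30
endpoint = (-1243/20, 309/5)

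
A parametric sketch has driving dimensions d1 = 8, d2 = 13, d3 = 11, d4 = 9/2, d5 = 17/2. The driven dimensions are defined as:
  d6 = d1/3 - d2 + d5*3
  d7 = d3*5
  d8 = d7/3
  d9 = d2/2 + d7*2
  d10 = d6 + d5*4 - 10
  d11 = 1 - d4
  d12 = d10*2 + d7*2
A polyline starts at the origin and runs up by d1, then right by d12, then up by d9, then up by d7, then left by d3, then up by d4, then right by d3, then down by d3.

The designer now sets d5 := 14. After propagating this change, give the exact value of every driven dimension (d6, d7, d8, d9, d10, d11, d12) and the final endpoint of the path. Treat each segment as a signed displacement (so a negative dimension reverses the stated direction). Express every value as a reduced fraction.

Apply edit: d5 := 14
  d6 = d1/3 - d2 + d5*3 = 95/3
  d7 = d3*5 = 55
  d8 = d7/3 = 55/3
  d9 = d2/2 + d7*2 = 233/2
  d10 = d6 + d5*4 - 10 = 233/3
  d11 = 1 - d4 = -7/2
  d12 = d10*2 + d7*2 = 796/3
Walk from origin (0, 0):
  seg 1: up by d1 = 8 → (0, 8)
  seg 2: right by d12 = 796/3 → (796/3, 8)
  seg 3: up by d9 = 233/2 → (796/3, 249/2)
  seg 4: up by d7 = 55 → (796/3, 359/2)
  seg 5: left by d3 = 11 → (763/3, 359/2)
  seg 6: up by d4 = 9/2 → (763/3, 184)
  seg 7: right by d3 = 11 → (796/3, 184)
  seg 8: down by d3 = 11 → (796/3, 173)

d6 = 95/3
d7 = 55
d8 = 55/3
d9 = 233/2
d10 = 233/3
d11 = -7/2
d12 = 796/3
endpoint = (796/3, 173)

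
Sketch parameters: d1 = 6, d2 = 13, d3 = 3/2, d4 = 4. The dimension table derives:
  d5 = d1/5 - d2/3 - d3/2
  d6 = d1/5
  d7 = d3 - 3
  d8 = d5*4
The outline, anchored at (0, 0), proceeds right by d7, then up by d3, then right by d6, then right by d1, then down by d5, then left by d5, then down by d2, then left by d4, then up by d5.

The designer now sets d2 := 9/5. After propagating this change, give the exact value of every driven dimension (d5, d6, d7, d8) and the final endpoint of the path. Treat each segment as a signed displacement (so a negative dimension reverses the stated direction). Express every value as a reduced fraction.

d5 = -3/20
d6 = 6/5
d7 = -3/2
d8 = -3/5
endpoint = (37/20, -3/10)

Apply edit: d2 := 9/5
  d5 = d1/5 - d2/3 - d3/2 = -3/20
  d6 = d1/5 = 6/5
  d7 = d3 - 3 = -3/2
  d8 = d5*4 = -3/5
Walk from origin (0, 0):
  seg 1: right by d7 = -3/2 → (-3/2, 0)
  seg 2: up by d3 = 3/2 → (-3/2, 3/2)
  seg 3: right by d6 = 6/5 → (-3/10, 3/2)
  seg 4: right by d1 = 6 → (57/10, 3/2)
  seg 5: down by d5 = -3/20 → (57/10, 33/20)
  seg 6: left by d5 = -3/20 → (117/20, 33/20)
  seg 7: down by d2 = 9/5 → (117/20, -3/20)
  seg 8: left by d4 = 4 → (37/20, -3/20)
  seg 9: up by d5 = -3/20 → (37/20, -3/10)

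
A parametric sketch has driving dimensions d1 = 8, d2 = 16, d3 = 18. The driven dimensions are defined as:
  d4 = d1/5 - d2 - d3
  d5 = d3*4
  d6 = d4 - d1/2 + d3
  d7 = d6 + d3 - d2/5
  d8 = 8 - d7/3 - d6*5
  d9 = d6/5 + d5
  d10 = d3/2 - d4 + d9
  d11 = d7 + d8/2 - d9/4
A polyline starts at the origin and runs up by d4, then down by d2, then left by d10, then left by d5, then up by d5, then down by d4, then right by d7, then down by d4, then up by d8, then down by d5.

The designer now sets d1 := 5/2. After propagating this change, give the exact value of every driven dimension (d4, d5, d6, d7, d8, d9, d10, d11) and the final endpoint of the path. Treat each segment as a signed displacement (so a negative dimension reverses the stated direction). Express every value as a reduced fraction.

Apply edit: d1 := 5/2
  d4 = d1/5 - d2 - d3 = -67/2
  d5 = d3*4 = 72
  d6 = d4 - d1/2 + d3 = -67/4
  d7 = d6 + d3 - d2/5 = -39/20
  d8 = 8 - d7/3 - d6*5 = 462/5
  d9 = d6/5 + d5 = 1373/20
  d10 = d3/2 - d4 + d9 = 2223/20
  d11 = d7 + d8/2 - d9/4 = 2167/80
Walk from origin (0, 0):
  seg 1: up by d4 = -67/2 → (0, -67/2)
  seg 2: down by d2 = 16 → (0, -99/2)
  seg 3: left by d10 = 2223/20 → (-2223/20, -99/2)
  seg 4: left by d5 = 72 → (-3663/20, -99/2)
  seg 5: up by d5 = 72 → (-3663/20, 45/2)
  seg 6: down by d4 = -67/2 → (-3663/20, 56)
  seg 7: right by d7 = -39/20 → (-1851/10, 56)
  seg 8: down by d4 = -67/2 → (-1851/10, 179/2)
  seg 9: up by d8 = 462/5 → (-1851/10, 1819/10)
  seg 10: down by d5 = 72 → (-1851/10, 1099/10)

d4 = -67/2
d5 = 72
d6 = -67/4
d7 = -39/20
d8 = 462/5
d9 = 1373/20
d10 = 2223/20
d11 = 2167/80
endpoint = (-1851/10, 1099/10)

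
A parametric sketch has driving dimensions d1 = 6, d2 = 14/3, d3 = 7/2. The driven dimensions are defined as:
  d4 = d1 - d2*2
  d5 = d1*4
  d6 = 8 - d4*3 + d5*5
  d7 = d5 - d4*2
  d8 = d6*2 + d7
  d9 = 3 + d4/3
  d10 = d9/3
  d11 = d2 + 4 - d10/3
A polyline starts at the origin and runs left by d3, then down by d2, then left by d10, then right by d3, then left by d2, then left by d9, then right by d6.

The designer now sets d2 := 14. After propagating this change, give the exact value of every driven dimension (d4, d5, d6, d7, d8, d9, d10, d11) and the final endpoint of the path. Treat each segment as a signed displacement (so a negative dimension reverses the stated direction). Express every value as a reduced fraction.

d4 = -22
d5 = 24
d6 = 194
d7 = 68
d8 = 456
d9 = -13/3
d10 = -13/9
d11 = 499/27
endpoint = (1672/9, -14)

Apply edit: d2 := 14
  d4 = d1 - d2*2 = -22
  d5 = d1*4 = 24
  d6 = 8 - d4*3 + d5*5 = 194
  d7 = d5 - d4*2 = 68
  d8 = d6*2 + d7 = 456
  d9 = 3 + d4/3 = -13/3
  d10 = d9/3 = -13/9
  d11 = d2 + 4 - d10/3 = 499/27
Walk from origin (0, 0):
  seg 1: left by d3 = 7/2 → (-7/2, 0)
  seg 2: down by d2 = 14 → (-7/2, -14)
  seg 3: left by d10 = -13/9 → (-37/18, -14)
  seg 4: right by d3 = 7/2 → (13/9, -14)
  seg 5: left by d2 = 14 → (-113/9, -14)
  seg 6: left by d9 = -13/3 → (-74/9, -14)
  seg 7: right by d6 = 194 → (1672/9, -14)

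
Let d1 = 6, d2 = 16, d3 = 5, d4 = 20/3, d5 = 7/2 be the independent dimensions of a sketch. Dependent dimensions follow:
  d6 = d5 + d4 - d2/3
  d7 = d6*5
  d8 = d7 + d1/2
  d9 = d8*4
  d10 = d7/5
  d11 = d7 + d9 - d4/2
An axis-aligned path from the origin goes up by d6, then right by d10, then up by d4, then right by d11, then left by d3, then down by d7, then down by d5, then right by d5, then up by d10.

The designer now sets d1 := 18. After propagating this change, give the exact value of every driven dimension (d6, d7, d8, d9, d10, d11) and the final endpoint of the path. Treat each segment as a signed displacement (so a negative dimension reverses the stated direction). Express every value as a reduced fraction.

Apply edit: d1 := 18
  d6 = d5 + d4 - d2/3 = 29/6
  d7 = d6*5 = 145/6
  d8 = d7 + d1/2 = 199/6
  d9 = d8*4 = 398/3
  d10 = d7/5 = 29/6
  d11 = d7 + d9 - d4/2 = 307/2
Walk from origin (0, 0):
  seg 1: up by d6 = 29/6 → (0, 29/6)
  seg 2: right by d10 = 29/6 → (29/6, 29/6)
  seg 3: up by d4 = 20/3 → (29/6, 23/2)
  seg 4: right by d11 = 307/2 → (475/3, 23/2)
  seg 5: left by d3 = 5 → (460/3, 23/2)
  seg 6: down by d7 = 145/6 → (460/3, -38/3)
  seg 7: down by d5 = 7/2 → (460/3, -97/6)
  seg 8: right by d5 = 7/2 → (941/6, -97/6)
  seg 9: up by d10 = 29/6 → (941/6, -34/3)

d6 = 29/6
d7 = 145/6
d8 = 199/6
d9 = 398/3
d10 = 29/6
d11 = 307/2
endpoint = (941/6, -34/3)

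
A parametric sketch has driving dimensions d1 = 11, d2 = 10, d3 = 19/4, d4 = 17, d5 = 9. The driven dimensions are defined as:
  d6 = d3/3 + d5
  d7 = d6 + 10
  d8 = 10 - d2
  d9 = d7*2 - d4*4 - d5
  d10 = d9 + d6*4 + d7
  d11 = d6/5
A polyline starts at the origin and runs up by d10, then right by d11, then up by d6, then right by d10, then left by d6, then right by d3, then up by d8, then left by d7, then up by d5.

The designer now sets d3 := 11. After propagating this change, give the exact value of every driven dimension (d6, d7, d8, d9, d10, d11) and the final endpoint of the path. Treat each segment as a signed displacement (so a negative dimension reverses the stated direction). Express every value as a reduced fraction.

Apply edit: d3 := 11
  d6 = d3/3 + d5 = 38/3
  d7 = d6 + 10 = 68/3
  d8 = 10 - d2 = 0
  d9 = d7*2 - d4*4 - d5 = -95/3
  d10 = d9 + d6*4 + d7 = 125/3
  d11 = d6/5 = 38/15
Walk from origin (0, 0):
  seg 1: up by d10 = 125/3 → (0, 125/3)
  seg 2: right by d11 = 38/15 → (38/15, 125/3)
  seg 3: up by d6 = 38/3 → (38/15, 163/3)
  seg 4: right by d10 = 125/3 → (221/5, 163/3)
  seg 5: left by d6 = 38/3 → (473/15, 163/3)
  seg 6: right by d3 = 11 → (638/15, 163/3)
  seg 7: up by d8 = 0 → (638/15, 163/3)
  seg 8: left by d7 = 68/3 → (298/15, 163/3)
  seg 9: up by d5 = 9 → (298/15, 190/3)

d6 = 38/3
d7 = 68/3
d8 = 0
d9 = -95/3
d10 = 125/3
d11 = 38/15
endpoint = (298/15, 190/3)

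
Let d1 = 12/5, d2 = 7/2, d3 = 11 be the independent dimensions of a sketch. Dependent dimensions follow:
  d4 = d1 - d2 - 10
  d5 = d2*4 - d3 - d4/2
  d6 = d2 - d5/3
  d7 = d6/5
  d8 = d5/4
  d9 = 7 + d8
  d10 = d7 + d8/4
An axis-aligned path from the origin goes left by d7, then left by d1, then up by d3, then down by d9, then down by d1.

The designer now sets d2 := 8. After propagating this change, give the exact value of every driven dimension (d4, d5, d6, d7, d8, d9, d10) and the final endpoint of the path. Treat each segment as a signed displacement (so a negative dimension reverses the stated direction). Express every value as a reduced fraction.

Apply edit: d2 := 8
  d4 = d1 - d2 - 10 = -78/5
  d5 = d2*4 - d3 - d4/2 = 144/5
  d6 = d2 - d5/3 = -8/5
  d7 = d6/5 = -8/25
  d8 = d5/4 = 36/5
  d9 = 7 + d8 = 71/5
  d10 = d7 + d8/4 = 37/25
Walk from origin (0, 0):
  seg 1: left by d7 = -8/25 → (8/25, 0)
  seg 2: left by d1 = 12/5 → (-52/25, 0)
  seg 3: up by d3 = 11 → (-52/25, 11)
  seg 4: down by d9 = 71/5 → (-52/25, -16/5)
  seg 5: down by d1 = 12/5 → (-52/25, -28/5)

d4 = -78/5
d5 = 144/5
d6 = -8/5
d7 = -8/25
d8 = 36/5
d9 = 71/5
d10 = 37/25
endpoint = (-52/25, -28/5)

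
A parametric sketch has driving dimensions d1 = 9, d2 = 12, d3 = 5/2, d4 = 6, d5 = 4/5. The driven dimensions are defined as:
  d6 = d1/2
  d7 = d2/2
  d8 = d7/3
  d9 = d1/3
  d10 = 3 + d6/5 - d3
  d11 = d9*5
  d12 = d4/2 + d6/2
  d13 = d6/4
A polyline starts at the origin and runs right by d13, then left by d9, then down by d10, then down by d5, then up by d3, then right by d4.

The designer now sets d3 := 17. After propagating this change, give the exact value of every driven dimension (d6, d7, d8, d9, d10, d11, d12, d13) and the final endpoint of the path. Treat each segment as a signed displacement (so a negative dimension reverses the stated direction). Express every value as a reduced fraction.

d6 = 9/2
d7 = 6
d8 = 2
d9 = 3
d10 = -131/10
d11 = 15
d12 = 21/4
d13 = 9/8
endpoint = (33/8, 293/10)

Apply edit: d3 := 17
  d6 = d1/2 = 9/2
  d7 = d2/2 = 6
  d8 = d7/3 = 2
  d9 = d1/3 = 3
  d10 = 3 + d6/5 - d3 = -131/10
  d11 = d9*5 = 15
  d12 = d4/2 + d6/2 = 21/4
  d13 = d6/4 = 9/8
Walk from origin (0, 0):
  seg 1: right by d13 = 9/8 → (9/8, 0)
  seg 2: left by d9 = 3 → (-15/8, 0)
  seg 3: down by d10 = -131/10 → (-15/8, 131/10)
  seg 4: down by d5 = 4/5 → (-15/8, 123/10)
  seg 5: up by d3 = 17 → (-15/8, 293/10)
  seg 6: right by d4 = 6 → (33/8, 293/10)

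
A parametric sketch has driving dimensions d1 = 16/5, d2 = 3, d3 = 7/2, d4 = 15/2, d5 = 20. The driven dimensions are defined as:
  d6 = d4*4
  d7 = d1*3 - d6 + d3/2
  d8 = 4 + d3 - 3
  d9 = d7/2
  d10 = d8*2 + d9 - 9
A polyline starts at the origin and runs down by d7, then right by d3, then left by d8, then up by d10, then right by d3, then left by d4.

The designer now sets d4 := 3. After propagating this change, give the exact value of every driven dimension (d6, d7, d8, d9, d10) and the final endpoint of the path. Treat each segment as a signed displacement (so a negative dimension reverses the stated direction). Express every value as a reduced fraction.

d6 = 12
d7 = -13/20
d8 = 9/2
d9 = -13/40
d10 = -13/40
endpoint = (-1/2, 13/40)

Apply edit: d4 := 3
  d6 = d4*4 = 12
  d7 = d1*3 - d6 + d3/2 = -13/20
  d8 = 4 + d3 - 3 = 9/2
  d9 = d7/2 = -13/40
  d10 = d8*2 + d9 - 9 = -13/40
Walk from origin (0, 0):
  seg 1: down by d7 = -13/20 → (0, 13/20)
  seg 2: right by d3 = 7/2 → (7/2, 13/20)
  seg 3: left by d8 = 9/2 → (-1, 13/20)
  seg 4: up by d10 = -13/40 → (-1, 13/40)
  seg 5: right by d3 = 7/2 → (5/2, 13/40)
  seg 6: left by d4 = 3 → (-1/2, 13/40)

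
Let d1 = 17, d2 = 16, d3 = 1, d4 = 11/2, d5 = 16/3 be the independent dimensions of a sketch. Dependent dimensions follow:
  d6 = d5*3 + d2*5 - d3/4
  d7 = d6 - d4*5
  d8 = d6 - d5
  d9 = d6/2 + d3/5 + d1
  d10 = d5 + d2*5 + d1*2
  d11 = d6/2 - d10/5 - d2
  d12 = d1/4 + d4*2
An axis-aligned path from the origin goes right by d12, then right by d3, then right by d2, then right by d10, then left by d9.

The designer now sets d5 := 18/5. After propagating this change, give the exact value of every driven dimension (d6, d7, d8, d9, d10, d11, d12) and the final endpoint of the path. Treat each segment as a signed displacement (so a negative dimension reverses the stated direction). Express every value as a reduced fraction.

d6 = 1811/20
d7 = 1261/20
d8 = 1739/20
d9 = 2499/40
d10 = 588/5
d11 = 1151/200
d12 = 61/4
endpoint = (699/8, 0)

Apply edit: d5 := 18/5
  d6 = d5*3 + d2*5 - d3/4 = 1811/20
  d7 = d6 - d4*5 = 1261/20
  d8 = d6 - d5 = 1739/20
  d9 = d6/2 + d3/5 + d1 = 2499/40
  d10 = d5 + d2*5 + d1*2 = 588/5
  d11 = d6/2 - d10/5 - d2 = 1151/200
  d12 = d1/4 + d4*2 = 61/4
Walk from origin (0, 0):
  seg 1: right by d12 = 61/4 → (61/4, 0)
  seg 2: right by d3 = 1 → (65/4, 0)
  seg 3: right by d2 = 16 → (129/4, 0)
  seg 4: right by d10 = 588/5 → (2997/20, 0)
  seg 5: left by d9 = 2499/40 → (699/8, 0)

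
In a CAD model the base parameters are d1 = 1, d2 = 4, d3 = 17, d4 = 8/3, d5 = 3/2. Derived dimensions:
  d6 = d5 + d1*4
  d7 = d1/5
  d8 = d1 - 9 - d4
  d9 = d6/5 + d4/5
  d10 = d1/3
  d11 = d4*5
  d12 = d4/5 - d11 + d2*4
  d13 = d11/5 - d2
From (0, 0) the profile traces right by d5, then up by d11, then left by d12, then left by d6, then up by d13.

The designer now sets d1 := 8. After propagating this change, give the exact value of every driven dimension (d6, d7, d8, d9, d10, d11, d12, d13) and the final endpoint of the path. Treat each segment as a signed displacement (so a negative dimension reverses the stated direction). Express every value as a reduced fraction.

d6 = 67/2
d7 = 8/5
d8 = -11/3
d9 = 217/30
d10 = 8/3
d11 = 40/3
d12 = 16/5
d13 = -4/3
endpoint = (-176/5, 12)

Apply edit: d1 := 8
  d6 = d5 + d1*4 = 67/2
  d7 = d1/5 = 8/5
  d8 = d1 - 9 - d4 = -11/3
  d9 = d6/5 + d4/5 = 217/30
  d10 = d1/3 = 8/3
  d11 = d4*5 = 40/3
  d12 = d4/5 - d11 + d2*4 = 16/5
  d13 = d11/5 - d2 = -4/3
Walk from origin (0, 0):
  seg 1: right by d5 = 3/2 → (3/2, 0)
  seg 2: up by d11 = 40/3 → (3/2, 40/3)
  seg 3: left by d12 = 16/5 → (-17/10, 40/3)
  seg 4: left by d6 = 67/2 → (-176/5, 40/3)
  seg 5: up by d13 = -4/3 → (-176/5, 12)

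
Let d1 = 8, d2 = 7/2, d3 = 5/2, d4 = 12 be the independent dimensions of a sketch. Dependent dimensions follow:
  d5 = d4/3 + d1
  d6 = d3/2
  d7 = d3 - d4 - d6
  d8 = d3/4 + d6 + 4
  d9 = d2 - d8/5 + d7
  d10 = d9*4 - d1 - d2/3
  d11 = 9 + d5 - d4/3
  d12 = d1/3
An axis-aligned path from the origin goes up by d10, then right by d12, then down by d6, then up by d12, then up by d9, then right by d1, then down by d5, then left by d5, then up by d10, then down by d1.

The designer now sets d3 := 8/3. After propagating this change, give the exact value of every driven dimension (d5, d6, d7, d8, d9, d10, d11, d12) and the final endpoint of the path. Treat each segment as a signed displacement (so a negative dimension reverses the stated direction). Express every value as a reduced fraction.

Apply edit: d3 := 8/3
  d5 = d4/3 + d1 = 12
  d6 = d3/2 = 4/3
  d7 = d3 - d4 - d6 = -32/3
  d8 = d3/4 + d6 + 4 = 6
  d9 = d2 - d8/5 + d7 = -251/30
  d10 = d9*4 - d1 - d2/3 = -1279/30
  d11 = 9 + d5 - d4/3 = 17
  d12 = d1/3 = 8/3
Walk from origin (0, 0):
  seg 1: up by d10 = -1279/30 → (0, -1279/30)
  seg 2: right by d12 = 8/3 → (8/3, -1279/30)
  seg 3: down by d6 = 4/3 → (8/3, -1319/30)
  seg 4: up by d12 = 8/3 → (8/3, -413/10)
  seg 5: up by d9 = -251/30 → (8/3, -149/3)
  seg 6: right by d1 = 8 → (32/3, -149/3)
  seg 7: down by d5 = 12 → (32/3, -185/3)
  seg 8: left by d5 = 12 → (-4/3, -185/3)
  seg 9: up by d10 = -1279/30 → (-4/3, -1043/10)
  seg 10: down by d1 = 8 → (-4/3, -1123/10)

d5 = 12
d6 = 4/3
d7 = -32/3
d8 = 6
d9 = -251/30
d10 = -1279/30
d11 = 17
d12 = 8/3
endpoint = (-4/3, -1123/10)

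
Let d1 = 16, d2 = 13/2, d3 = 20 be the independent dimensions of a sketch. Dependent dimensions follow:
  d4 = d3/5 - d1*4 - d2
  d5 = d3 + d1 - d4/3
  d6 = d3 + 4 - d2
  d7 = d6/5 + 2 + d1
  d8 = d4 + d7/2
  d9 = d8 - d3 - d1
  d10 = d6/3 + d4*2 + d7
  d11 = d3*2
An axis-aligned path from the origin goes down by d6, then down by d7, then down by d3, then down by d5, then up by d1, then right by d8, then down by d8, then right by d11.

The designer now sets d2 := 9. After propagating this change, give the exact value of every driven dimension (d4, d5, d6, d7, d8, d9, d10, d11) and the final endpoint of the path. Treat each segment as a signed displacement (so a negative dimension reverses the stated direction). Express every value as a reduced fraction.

Apply edit: d2 := 9
  d4 = d3/5 - d1*4 - d2 = -69
  d5 = d3 + d1 - d4/3 = 59
  d6 = d3 + 4 - d2 = 15
  d7 = d6/5 + 2 + d1 = 21
  d8 = d4 + d7/2 = -117/2
  d9 = d8 - d3 - d1 = -189/2
  d10 = d6/3 + d4*2 + d7 = -112
  d11 = d3*2 = 40
Walk from origin (0, 0):
  seg 1: down by d6 = 15 → (0, -15)
  seg 2: down by d7 = 21 → (0, -36)
  seg 3: down by d3 = 20 → (0, -56)
  seg 4: down by d5 = 59 → (0, -115)
  seg 5: up by d1 = 16 → (0, -99)
  seg 6: right by d8 = -117/2 → (-117/2, -99)
  seg 7: down by d8 = -117/2 → (-117/2, -81/2)
  seg 8: right by d11 = 40 → (-37/2, -81/2)

d4 = -69
d5 = 59
d6 = 15
d7 = 21
d8 = -117/2
d9 = -189/2
d10 = -112
d11 = 40
endpoint = (-37/2, -81/2)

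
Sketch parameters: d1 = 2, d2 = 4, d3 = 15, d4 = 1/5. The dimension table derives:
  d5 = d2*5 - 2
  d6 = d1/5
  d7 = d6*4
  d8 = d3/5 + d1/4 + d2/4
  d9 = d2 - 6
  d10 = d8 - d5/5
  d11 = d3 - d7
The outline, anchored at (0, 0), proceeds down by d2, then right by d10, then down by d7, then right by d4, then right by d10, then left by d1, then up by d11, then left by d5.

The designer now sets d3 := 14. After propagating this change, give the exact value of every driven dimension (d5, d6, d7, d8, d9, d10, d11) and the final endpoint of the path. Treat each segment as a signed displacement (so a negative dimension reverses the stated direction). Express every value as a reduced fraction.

Apply edit: d3 := 14
  d5 = d2*5 - 2 = 18
  d6 = d1/5 = 2/5
  d7 = d6*4 = 8/5
  d8 = d3/5 + d1/4 + d2/4 = 43/10
  d9 = d2 - 6 = -2
  d10 = d8 - d5/5 = 7/10
  d11 = d3 - d7 = 62/5
Walk from origin (0, 0):
  seg 1: down by d2 = 4 → (0, -4)
  seg 2: right by d10 = 7/10 → (7/10, -4)
  seg 3: down by d7 = 8/5 → (7/10, -28/5)
  seg 4: right by d4 = 1/5 → (9/10, -28/5)
  seg 5: right by d10 = 7/10 → (8/5, -28/5)
  seg 6: left by d1 = 2 → (-2/5, -28/5)
  seg 7: up by d11 = 62/5 → (-2/5, 34/5)
  seg 8: left by d5 = 18 → (-92/5, 34/5)

d5 = 18
d6 = 2/5
d7 = 8/5
d8 = 43/10
d9 = -2
d10 = 7/10
d11 = 62/5
endpoint = (-92/5, 34/5)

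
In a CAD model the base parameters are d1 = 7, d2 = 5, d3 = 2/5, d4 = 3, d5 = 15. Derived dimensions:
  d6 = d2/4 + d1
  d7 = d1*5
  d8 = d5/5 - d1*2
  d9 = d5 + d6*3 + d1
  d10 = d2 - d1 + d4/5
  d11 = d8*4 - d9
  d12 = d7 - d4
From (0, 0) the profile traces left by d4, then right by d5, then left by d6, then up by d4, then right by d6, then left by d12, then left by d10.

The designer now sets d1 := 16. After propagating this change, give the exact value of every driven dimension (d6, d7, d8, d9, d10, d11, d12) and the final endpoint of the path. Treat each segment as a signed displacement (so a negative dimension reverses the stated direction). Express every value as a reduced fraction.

Apply edit: d1 := 16
  d6 = d2/4 + d1 = 69/4
  d7 = d1*5 = 80
  d8 = d5/5 - d1*2 = -29
  d9 = d5 + d6*3 + d1 = 331/4
  d10 = d2 - d1 + d4/5 = -52/5
  d11 = d8*4 - d9 = -795/4
  d12 = d7 - d4 = 77
Walk from origin (0, 0):
  seg 1: left by d4 = 3 → (-3, 0)
  seg 2: right by d5 = 15 → (12, 0)
  seg 3: left by d6 = 69/4 → (-21/4, 0)
  seg 4: up by d4 = 3 → (-21/4, 3)
  seg 5: right by d6 = 69/4 → (12, 3)
  seg 6: left by d12 = 77 → (-65, 3)
  seg 7: left by d10 = -52/5 → (-273/5, 3)

d6 = 69/4
d7 = 80
d8 = -29
d9 = 331/4
d10 = -52/5
d11 = -795/4
d12 = 77
endpoint = (-273/5, 3)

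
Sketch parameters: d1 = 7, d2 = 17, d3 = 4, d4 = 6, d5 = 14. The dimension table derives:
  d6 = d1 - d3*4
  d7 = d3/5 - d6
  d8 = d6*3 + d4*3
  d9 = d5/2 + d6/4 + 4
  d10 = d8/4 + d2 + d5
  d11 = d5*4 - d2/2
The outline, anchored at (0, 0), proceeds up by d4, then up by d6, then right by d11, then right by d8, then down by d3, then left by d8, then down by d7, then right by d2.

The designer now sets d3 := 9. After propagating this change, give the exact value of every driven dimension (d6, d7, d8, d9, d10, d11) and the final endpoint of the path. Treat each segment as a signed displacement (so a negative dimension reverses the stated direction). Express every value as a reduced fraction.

Apply edit: d3 := 9
  d6 = d1 - d3*4 = -29
  d7 = d3/5 - d6 = 154/5
  d8 = d6*3 + d4*3 = -69
  d9 = d5/2 + d6/4 + 4 = 15/4
  d10 = d8/4 + d2 + d5 = 55/4
  d11 = d5*4 - d2/2 = 95/2
Walk from origin (0, 0):
  seg 1: up by d4 = 6 → (0, 6)
  seg 2: up by d6 = -29 → (0, -23)
  seg 3: right by d11 = 95/2 → (95/2, -23)
  seg 4: right by d8 = -69 → (-43/2, -23)
  seg 5: down by d3 = 9 → (-43/2, -32)
  seg 6: left by d8 = -69 → (95/2, -32)
  seg 7: down by d7 = 154/5 → (95/2, -314/5)
  seg 8: right by d2 = 17 → (129/2, -314/5)

d6 = -29
d7 = 154/5
d8 = -69
d9 = 15/4
d10 = 55/4
d11 = 95/2
endpoint = (129/2, -314/5)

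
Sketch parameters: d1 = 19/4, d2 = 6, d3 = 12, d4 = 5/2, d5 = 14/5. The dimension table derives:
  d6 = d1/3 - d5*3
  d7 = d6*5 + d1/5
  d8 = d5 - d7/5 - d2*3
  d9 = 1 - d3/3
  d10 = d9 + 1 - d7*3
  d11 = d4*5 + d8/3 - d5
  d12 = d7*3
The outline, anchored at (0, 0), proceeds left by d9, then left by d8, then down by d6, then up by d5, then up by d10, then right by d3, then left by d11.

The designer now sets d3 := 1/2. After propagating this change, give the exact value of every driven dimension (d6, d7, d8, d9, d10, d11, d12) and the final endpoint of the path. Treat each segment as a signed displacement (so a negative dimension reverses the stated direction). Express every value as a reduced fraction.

d6 = -409/60
d7 = -497/15
d8 = -643/75
d9 = 5/6
d10 = 3037/30
d11 = 3079/450
d12 = -497/5
endpoint = (629/450, 2217/20)

Apply edit: d3 := 1/2
  d6 = d1/3 - d5*3 = -409/60
  d7 = d6*5 + d1/5 = -497/15
  d8 = d5 - d7/5 - d2*3 = -643/75
  d9 = 1 - d3/3 = 5/6
  d10 = d9 + 1 - d7*3 = 3037/30
  d11 = d4*5 + d8/3 - d5 = 3079/450
  d12 = d7*3 = -497/5
Walk from origin (0, 0):
  seg 1: left by d9 = 5/6 → (-5/6, 0)
  seg 2: left by d8 = -643/75 → (387/50, 0)
  seg 3: down by d6 = -409/60 → (387/50, 409/60)
  seg 4: up by d5 = 14/5 → (387/50, 577/60)
  seg 5: up by d10 = 3037/30 → (387/50, 2217/20)
  seg 6: right by d3 = 1/2 → (206/25, 2217/20)
  seg 7: left by d11 = 3079/450 → (629/450, 2217/20)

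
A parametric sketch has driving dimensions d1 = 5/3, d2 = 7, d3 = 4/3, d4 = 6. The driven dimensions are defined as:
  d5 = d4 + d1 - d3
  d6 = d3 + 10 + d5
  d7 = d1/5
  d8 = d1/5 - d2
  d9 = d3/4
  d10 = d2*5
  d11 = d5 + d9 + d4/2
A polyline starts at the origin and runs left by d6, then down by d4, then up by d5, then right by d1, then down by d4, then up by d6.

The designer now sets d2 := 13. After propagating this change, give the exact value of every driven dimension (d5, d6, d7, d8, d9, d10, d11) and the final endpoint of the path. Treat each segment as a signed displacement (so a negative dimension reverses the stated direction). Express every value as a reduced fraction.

d5 = 19/3
d6 = 53/3
d7 = 1/3
d8 = -38/3
d9 = 1/3
d10 = 65
d11 = 29/3
endpoint = (-16, 12)

Apply edit: d2 := 13
  d5 = d4 + d1 - d3 = 19/3
  d6 = d3 + 10 + d5 = 53/3
  d7 = d1/5 = 1/3
  d8 = d1/5 - d2 = -38/3
  d9 = d3/4 = 1/3
  d10 = d2*5 = 65
  d11 = d5 + d9 + d4/2 = 29/3
Walk from origin (0, 0):
  seg 1: left by d6 = 53/3 → (-53/3, 0)
  seg 2: down by d4 = 6 → (-53/3, -6)
  seg 3: up by d5 = 19/3 → (-53/3, 1/3)
  seg 4: right by d1 = 5/3 → (-16, 1/3)
  seg 5: down by d4 = 6 → (-16, -17/3)
  seg 6: up by d6 = 53/3 → (-16, 12)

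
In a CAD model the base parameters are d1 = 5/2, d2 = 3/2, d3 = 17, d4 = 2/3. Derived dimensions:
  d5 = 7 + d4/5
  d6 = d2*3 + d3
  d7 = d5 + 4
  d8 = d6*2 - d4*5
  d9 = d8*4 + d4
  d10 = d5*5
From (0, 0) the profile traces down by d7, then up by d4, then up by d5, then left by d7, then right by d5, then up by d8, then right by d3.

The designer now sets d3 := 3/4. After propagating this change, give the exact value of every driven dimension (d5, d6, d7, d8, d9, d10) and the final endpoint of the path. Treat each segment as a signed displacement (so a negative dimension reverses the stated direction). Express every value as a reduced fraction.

d5 = 107/15
d6 = 21/4
d7 = 167/15
d8 = 43/6
d9 = 88/3
d10 = 107/3
endpoint = (-13/4, 23/6)

Apply edit: d3 := 3/4
  d5 = 7 + d4/5 = 107/15
  d6 = d2*3 + d3 = 21/4
  d7 = d5 + 4 = 167/15
  d8 = d6*2 - d4*5 = 43/6
  d9 = d8*4 + d4 = 88/3
  d10 = d5*5 = 107/3
Walk from origin (0, 0):
  seg 1: down by d7 = 167/15 → (0, -167/15)
  seg 2: up by d4 = 2/3 → (0, -157/15)
  seg 3: up by d5 = 107/15 → (0, -10/3)
  seg 4: left by d7 = 167/15 → (-167/15, -10/3)
  seg 5: right by d5 = 107/15 → (-4, -10/3)
  seg 6: up by d8 = 43/6 → (-4, 23/6)
  seg 7: right by d3 = 3/4 → (-13/4, 23/6)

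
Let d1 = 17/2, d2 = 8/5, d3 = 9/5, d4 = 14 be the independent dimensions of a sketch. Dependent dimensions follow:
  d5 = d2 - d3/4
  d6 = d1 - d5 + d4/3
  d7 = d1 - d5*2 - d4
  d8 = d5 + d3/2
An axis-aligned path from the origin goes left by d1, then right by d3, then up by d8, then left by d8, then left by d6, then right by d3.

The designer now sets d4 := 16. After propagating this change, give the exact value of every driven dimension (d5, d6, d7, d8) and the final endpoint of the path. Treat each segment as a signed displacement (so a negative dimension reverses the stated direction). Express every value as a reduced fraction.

Apply edit: d4 := 16
  d5 = d2 - d3/4 = 23/20
  d6 = d1 - d5 + d4/3 = 761/60
  d7 = d1 - d5*2 - d4 = -49/5
  d8 = d5 + d3/2 = 41/20
Walk from origin (0, 0):
  seg 1: left by d1 = 17/2 → (-17/2, 0)
  seg 2: right by d3 = 9/5 → (-67/10, 0)
  seg 3: up by d8 = 41/20 → (-67/10, 41/20)
  seg 4: left by d8 = 41/20 → (-35/4, 41/20)
  seg 5: left by d6 = 761/60 → (-643/30, 41/20)
  seg 6: right by d3 = 9/5 → (-589/30, 41/20)

d5 = 23/20
d6 = 761/60
d7 = -49/5
d8 = 41/20
endpoint = (-589/30, 41/20)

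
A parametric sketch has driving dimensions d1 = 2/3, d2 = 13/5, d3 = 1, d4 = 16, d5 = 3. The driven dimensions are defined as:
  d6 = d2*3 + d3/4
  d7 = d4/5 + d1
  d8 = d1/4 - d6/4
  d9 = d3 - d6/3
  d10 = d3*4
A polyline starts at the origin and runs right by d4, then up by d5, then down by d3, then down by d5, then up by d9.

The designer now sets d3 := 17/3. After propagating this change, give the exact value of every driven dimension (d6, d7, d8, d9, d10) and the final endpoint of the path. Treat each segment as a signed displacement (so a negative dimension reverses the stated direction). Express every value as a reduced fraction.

Apply edit: d3 := 17/3
  d6 = d2*3 + d3/4 = 553/60
  d7 = d4/5 + d1 = 58/15
  d8 = d1/4 - d6/4 = -171/80
  d9 = d3 - d6/3 = 467/180
  d10 = d3*4 = 68/3
Walk from origin (0, 0):
  seg 1: right by d4 = 16 → (16, 0)
  seg 2: up by d5 = 3 → (16, 3)
  seg 3: down by d3 = 17/3 → (16, -8/3)
  seg 4: down by d5 = 3 → (16, -17/3)
  seg 5: up by d9 = 467/180 → (16, -553/180)

d6 = 553/60
d7 = 58/15
d8 = -171/80
d9 = 467/180
d10 = 68/3
endpoint = (16, -553/180)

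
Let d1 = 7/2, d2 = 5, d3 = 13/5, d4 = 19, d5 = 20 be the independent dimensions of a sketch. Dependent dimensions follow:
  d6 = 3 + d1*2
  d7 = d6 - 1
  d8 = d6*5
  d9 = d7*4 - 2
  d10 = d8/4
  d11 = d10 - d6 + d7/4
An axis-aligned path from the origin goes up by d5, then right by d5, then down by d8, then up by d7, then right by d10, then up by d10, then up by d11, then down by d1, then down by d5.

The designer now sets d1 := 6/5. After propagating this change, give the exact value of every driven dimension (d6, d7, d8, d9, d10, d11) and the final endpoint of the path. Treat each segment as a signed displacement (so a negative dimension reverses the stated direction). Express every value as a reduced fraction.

Apply edit: d1 := 6/5
  d6 = 3 + d1*2 = 27/5
  d7 = d6 - 1 = 22/5
  d8 = d6*5 = 27
  d9 = d7*4 - 2 = 78/5
  d10 = d8/4 = 27/4
  d11 = d10 - d6 + d7/4 = 49/20
Walk from origin (0, 0):
  seg 1: up by d5 = 20 → (0, 20)
  seg 2: right by d5 = 20 → (20, 20)
  seg 3: down by d8 = 27 → (20, -7)
  seg 4: up by d7 = 22/5 → (20, -13/5)
  seg 5: right by d10 = 27/4 → (107/4, -13/5)
  seg 6: up by d10 = 27/4 → (107/4, 83/20)
  seg 7: up by d11 = 49/20 → (107/4, 33/5)
  seg 8: down by d1 = 6/5 → (107/4, 27/5)
  seg 9: down by d5 = 20 → (107/4, -73/5)

d6 = 27/5
d7 = 22/5
d8 = 27
d9 = 78/5
d10 = 27/4
d11 = 49/20
endpoint = (107/4, -73/5)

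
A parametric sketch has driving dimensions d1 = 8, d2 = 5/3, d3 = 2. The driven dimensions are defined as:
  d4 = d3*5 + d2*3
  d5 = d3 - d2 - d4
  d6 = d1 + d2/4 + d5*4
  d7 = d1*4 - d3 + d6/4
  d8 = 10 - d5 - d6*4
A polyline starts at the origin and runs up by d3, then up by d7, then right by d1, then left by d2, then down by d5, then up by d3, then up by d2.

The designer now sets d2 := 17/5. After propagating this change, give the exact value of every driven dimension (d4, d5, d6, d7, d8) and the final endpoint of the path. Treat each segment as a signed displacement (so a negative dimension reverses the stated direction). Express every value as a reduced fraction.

d4 = 101/5
d5 = -108/5
d6 = -1551/20
d7 = 849/80
d8 = 1709/5
endpoint = (23/5, 3169/80)

Apply edit: d2 := 17/5
  d4 = d3*5 + d2*3 = 101/5
  d5 = d3 - d2 - d4 = -108/5
  d6 = d1 + d2/4 + d5*4 = -1551/20
  d7 = d1*4 - d3 + d6/4 = 849/80
  d8 = 10 - d5 - d6*4 = 1709/5
Walk from origin (0, 0):
  seg 1: up by d3 = 2 → (0, 2)
  seg 2: up by d7 = 849/80 → (0, 1009/80)
  seg 3: right by d1 = 8 → (8, 1009/80)
  seg 4: left by d2 = 17/5 → (23/5, 1009/80)
  seg 5: down by d5 = -108/5 → (23/5, 2737/80)
  seg 6: up by d3 = 2 → (23/5, 2897/80)
  seg 7: up by d2 = 17/5 → (23/5, 3169/80)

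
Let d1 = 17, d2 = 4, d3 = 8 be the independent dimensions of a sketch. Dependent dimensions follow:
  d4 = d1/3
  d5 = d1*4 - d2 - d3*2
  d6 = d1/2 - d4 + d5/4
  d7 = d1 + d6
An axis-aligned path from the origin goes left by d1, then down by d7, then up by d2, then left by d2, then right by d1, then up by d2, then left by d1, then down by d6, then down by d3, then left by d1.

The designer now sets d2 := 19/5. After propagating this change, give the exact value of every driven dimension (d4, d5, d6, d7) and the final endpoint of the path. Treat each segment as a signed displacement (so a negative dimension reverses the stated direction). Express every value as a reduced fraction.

d4 = 17/3
d5 = 241/5
d6 = 893/60
d7 = 1913/60
endpoint = (-189/5, -283/6)

Apply edit: d2 := 19/5
  d4 = d1/3 = 17/3
  d5 = d1*4 - d2 - d3*2 = 241/5
  d6 = d1/2 - d4 + d5/4 = 893/60
  d7 = d1 + d6 = 1913/60
Walk from origin (0, 0):
  seg 1: left by d1 = 17 → (-17, 0)
  seg 2: down by d7 = 1913/60 → (-17, -1913/60)
  seg 3: up by d2 = 19/5 → (-17, -337/12)
  seg 4: left by d2 = 19/5 → (-104/5, -337/12)
  seg 5: right by d1 = 17 → (-19/5, -337/12)
  seg 6: up by d2 = 19/5 → (-19/5, -1457/60)
  seg 7: left by d1 = 17 → (-104/5, -1457/60)
  seg 8: down by d6 = 893/60 → (-104/5, -235/6)
  seg 9: down by d3 = 8 → (-104/5, -283/6)
  seg 10: left by d1 = 17 → (-189/5, -283/6)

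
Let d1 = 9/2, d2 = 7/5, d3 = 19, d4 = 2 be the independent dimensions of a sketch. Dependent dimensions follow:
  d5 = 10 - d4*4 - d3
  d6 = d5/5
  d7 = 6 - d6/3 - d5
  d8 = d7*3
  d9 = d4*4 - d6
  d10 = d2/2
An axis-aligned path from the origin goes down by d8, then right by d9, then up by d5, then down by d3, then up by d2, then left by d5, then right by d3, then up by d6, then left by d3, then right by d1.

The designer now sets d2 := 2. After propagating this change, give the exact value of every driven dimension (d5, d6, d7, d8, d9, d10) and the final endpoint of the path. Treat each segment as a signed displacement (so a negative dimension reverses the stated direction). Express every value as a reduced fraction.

Apply edit: d2 := 2
  d5 = 10 - d4*4 - d3 = -17
  d6 = d5/5 = -17/5
  d7 = 6 - d6/3 - d5 = 362/15
  d8 = d7*3 = 362/5
  d9 = d4*4 - d6 = 57/5
  d10 = d2/2 = 1
Walk from origin (0, 0):
  seg 1: down by d8 = 362/5 → (0, -362/5)
  seg 2: right by d9 = 57/5 → (57/5, -362/5)
  seg 3: up by d5 = -17 → (57/5, -447/5)
  seg 4: down by d3 = 19 → (57/5, -542/5)
  seg 5: up by d2 = 2 → (57/5, -532/5)
  seg 6: left by d5 = -17 → (142/5, -532/5)
  seg 7: right by d3 = 19 → (237/5, -532/5)
  seg 8: up by d6 = -17/5 → (237/5, -549/5)
  seg 9: left by d3 = 19 → (142/5, -549/5)
  seg 10: right by d1 = 9/2 → (329/10, -549/5)

d5 = -17
d6 = -17/5
d7 = 362/15
d8 = 362/5
d9 = 57/5
d10 = 1
endpoint = (329/10, -549/5)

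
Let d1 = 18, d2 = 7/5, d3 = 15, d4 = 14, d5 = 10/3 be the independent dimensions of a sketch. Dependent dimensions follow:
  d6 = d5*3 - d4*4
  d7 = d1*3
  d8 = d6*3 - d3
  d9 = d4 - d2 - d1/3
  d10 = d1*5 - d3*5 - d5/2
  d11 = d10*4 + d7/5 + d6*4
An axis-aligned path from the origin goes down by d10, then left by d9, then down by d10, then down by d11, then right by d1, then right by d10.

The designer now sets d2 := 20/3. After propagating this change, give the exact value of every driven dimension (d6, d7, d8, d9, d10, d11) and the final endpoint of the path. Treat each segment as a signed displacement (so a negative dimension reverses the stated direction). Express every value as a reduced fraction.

d6 = -46
d7 = 54
d8 = -153
d9 = 4/3
d10 = 40/3
d11 = -1798/15
endpoint = (30, 466/5)

Apply edit: d2 := 20/3
  d6 = d5*3 - d4*4 = -46
  d7 = d1*3 = 54
  d8 = d6*3 - d3 = -153
  d9 = d4 - d2 - d1/3 = 4/3
  d10 = d1*5 - d3*5 - d5/2 = 40/3
  d11 = d10*4 + d7/5 + d6*4 = -1798/15
Walk from origin (0, 0):
  seg 1: down by d10 = 40/3 → (0, -40/3)
  seg 2: left by d9 = 4/3 → (-4/3, -40/3)
  seg 3: down by d10 = 40/3 → (-4/3, -80/3)
  seg 4: down by d11 = -1798/15 → (-4/3, 466/5)
  seg 5: right by d1 = 18 → (50/3, 466/5)
  seg 6: right by d10 = 40/3 → (30, 466/5)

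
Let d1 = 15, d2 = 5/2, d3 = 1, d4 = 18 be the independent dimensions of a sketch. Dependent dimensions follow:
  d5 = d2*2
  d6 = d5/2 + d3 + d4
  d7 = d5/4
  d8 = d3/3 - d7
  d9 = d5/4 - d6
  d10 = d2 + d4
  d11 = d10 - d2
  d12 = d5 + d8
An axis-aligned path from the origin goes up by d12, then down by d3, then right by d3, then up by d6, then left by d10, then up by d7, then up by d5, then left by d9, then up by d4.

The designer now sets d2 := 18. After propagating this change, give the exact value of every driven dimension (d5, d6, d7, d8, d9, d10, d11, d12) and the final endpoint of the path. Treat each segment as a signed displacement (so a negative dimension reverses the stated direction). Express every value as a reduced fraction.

Apply edit: d2 := 18
  d5 = d2*2 = 36
  d6 = d5/2 + d3 + d4 = 37
  d7 = d5/4 = 9
  d8 = d3/3 - d7 = -26/3
  d9 = d5/4 - d6 = -28
  d10 = d2 + d4 = 36
  d11 = d10 - d2 = 18
  d12 = d5 + d8 = 82/3
Walk from origin (0, 0):
  seg 1: up by d12 = 82/3 → (0, 82/3)
  seg 2: down by d3 = 1 → (0, 79/3)
  seg 3: right by d3 = 1 → (1, 79/3)
  seg 4: up by d6 = 37 → (1, 190/3)
  seg 5: left by d10 = 36 → (-35, 190/3)
  seg 6: up by d7 = 9 → (-35, 217/3)
  seg 7: up by d5 = 36 → (-35, 325/3)
  seg 8: left by d9 = -28 → (-7, 325/3)
  seg 9: up by d4 = 18 → (-7, 379/3)

d5 = 36
d6 = 37
d7 = 9
d8 = -26/3
d9 = -28
d10 = 36
d11 = 18
d12 = 82/3
endpoint = (-7, 379/3)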